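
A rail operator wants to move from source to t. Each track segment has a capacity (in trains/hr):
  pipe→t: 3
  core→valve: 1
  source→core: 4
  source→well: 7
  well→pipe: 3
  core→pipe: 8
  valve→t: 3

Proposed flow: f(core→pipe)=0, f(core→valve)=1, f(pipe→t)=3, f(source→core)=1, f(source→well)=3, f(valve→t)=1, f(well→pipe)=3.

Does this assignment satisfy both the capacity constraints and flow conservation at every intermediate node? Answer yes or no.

Yes

Every edge has 0 ≤ f(e) ≤ cap(e).
At each intermediate node, inflow equals outflow.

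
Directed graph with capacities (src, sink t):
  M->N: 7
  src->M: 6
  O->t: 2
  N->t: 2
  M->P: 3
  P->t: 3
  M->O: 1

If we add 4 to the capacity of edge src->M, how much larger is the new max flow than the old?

Original max flow = 6.
Even with extra capacity on src->M, another cut of capacity 6 remains binding.
New max flow = 6. Increase = 0.

0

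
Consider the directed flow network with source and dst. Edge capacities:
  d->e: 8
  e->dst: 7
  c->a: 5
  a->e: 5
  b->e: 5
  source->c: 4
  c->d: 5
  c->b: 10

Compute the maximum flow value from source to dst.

4

Augment source->c->d->e->dst: bottleneck 4. Total 4.
No augmenting path remains in the residual graph.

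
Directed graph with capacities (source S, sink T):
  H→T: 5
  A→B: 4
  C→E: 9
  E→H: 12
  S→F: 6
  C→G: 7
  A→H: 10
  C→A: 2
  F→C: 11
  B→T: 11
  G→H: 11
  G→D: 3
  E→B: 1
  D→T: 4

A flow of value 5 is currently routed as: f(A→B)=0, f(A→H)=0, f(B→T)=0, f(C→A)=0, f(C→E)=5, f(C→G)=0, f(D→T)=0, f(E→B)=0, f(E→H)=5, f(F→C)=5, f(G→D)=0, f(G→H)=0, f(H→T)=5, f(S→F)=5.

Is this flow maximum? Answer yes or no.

No

Residual path S→F→C→E→B→T has bottleneck 1 > 0.
Pushing 1 along it raises the flow to 6, so the given flow is not maximum.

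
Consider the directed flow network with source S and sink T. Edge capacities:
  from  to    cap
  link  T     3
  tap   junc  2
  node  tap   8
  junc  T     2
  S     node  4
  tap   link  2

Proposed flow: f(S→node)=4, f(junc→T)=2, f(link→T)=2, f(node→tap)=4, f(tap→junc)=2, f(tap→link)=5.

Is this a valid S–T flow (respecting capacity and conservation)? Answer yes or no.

Capacity violated on tap→link: flow 5 > capacity 2.

No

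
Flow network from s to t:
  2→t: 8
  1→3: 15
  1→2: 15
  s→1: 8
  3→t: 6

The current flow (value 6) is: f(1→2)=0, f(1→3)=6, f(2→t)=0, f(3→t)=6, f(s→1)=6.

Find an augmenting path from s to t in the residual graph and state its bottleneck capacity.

Residual along s→1→2→t: s→1: 2, 1→2: 15, 2→t: 8.
Bottleneck = min = 2.

s→1→2→t, bottleneck 2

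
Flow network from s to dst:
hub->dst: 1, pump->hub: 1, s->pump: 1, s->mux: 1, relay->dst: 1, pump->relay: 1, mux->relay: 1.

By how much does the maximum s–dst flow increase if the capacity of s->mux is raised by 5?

0

Original max flow = 2.
Even with extra capacity on s->mux, another cut of capacity 2 remains binding.
New max flow = 2. Increase = 0.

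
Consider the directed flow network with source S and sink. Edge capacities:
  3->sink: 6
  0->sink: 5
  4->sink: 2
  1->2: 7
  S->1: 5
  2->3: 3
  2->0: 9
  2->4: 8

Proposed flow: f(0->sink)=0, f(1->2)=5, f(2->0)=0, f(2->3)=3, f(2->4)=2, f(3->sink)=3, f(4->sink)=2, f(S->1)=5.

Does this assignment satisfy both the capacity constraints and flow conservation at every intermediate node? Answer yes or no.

Every edge has 0 ≤ f(e) ≤ cap(e).
At each intermediate node, inflow equals outflow.

Yes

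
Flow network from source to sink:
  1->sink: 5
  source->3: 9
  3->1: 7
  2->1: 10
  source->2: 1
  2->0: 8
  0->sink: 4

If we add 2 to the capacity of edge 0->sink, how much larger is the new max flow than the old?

0

Original max flow = 6.
Edge 0->sink does not cross the min cut (source side {1, 3, source}), so extra capacity there cannot help.
New max flow = 6. Increase = 0.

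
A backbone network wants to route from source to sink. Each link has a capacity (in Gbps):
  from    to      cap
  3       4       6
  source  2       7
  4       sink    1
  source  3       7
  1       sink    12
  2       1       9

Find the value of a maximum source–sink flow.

8

Augment source->2->1->sink: bottleneck 7. Total 7.
Augment source->3->4->sink: bottleneck 1. Total 8.
No augmenting path remains in the residual graph.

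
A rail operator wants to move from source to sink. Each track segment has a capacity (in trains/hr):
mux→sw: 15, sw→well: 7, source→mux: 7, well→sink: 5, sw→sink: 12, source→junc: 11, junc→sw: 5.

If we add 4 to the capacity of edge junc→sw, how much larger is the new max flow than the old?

Original max flow = 12.
After raising cap(junc→sw), augmenting paths through that edge carry 4 more units.
New max flow = 16. Increase = 4.

4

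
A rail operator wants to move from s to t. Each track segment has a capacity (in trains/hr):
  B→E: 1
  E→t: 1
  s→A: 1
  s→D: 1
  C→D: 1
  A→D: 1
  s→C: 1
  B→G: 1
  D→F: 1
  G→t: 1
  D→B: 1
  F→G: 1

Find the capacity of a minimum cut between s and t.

Max flow = 2 (via 2 augmenting paths).
In the residual at optimum, the set reachable from s is {A, C, D, s}.
Cut edges: D→F (cap 1), D→B (cap 1). Sum = 2.

2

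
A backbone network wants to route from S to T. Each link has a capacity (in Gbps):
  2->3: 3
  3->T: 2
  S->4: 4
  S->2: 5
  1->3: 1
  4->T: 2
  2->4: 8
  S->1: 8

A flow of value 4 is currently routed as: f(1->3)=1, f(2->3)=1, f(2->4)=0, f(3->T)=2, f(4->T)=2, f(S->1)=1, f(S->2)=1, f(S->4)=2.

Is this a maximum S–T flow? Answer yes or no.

Residual reachable from S: {1, 2, 3, 4, S}; T is not reachable.
Saturated cut: 3->T, 4->T with total capacity 4 = current flow value. Flow is maximum.

Yes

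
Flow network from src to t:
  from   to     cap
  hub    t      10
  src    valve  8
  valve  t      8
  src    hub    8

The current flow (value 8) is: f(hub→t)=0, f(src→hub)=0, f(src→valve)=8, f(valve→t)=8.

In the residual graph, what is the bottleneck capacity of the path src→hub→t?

8

Residual capacities along the path: src→hub: 8, hub→t: 10.
Minimum is 8.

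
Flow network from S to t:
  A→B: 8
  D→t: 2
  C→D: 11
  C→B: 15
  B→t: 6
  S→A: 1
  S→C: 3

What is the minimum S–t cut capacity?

Max flow = 4 (via 3 augmenting paths).
In the residual at optimum, the set reachable from S is {S}.
Cut edges: S→C (cap 3), S→A (cap 1). Sum = 4.

4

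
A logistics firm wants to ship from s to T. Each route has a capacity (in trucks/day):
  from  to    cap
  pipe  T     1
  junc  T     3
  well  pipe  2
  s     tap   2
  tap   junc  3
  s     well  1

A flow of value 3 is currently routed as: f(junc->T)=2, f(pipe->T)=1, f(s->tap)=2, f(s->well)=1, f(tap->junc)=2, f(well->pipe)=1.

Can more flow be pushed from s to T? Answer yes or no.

Residual reachable from s: {s}; T is not reachable.
Saturated cut: s->tap, s->well with total capacity 3 = current flow value. Flow is maximum.

No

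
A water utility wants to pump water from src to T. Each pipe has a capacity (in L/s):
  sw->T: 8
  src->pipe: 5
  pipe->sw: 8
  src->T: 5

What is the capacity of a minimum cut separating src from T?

10

Max flow = 10 (via 2 augmenting paths).
In the residual at optimum, the set reachable from src is {src}.
Cut edges: src->pipe (cap 5), src->T (cap 5). Sum = 10.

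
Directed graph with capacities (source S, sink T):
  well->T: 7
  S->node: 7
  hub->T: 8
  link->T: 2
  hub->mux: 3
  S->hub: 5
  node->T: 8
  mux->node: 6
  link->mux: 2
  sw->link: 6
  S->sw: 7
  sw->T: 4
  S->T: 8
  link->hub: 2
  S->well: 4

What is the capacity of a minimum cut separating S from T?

31

Max flow = 31 (via 7 augmenting paths).
In the residual at optimum, the set reachable from S is {S}.
Cut edges: S->sw (cap 7), S->well (cap 4), S->hub (cap 5), S->node (cap 7), S->T (cap 8). Sum = 31.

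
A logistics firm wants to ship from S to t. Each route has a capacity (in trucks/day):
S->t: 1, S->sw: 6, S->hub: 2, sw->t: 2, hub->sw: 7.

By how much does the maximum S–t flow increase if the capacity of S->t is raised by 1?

1

Original max flow = 3.
After raising cap(S->t), augmenting paths through that edge carry 1 more unit.
New max flow = 4. Increase = 1.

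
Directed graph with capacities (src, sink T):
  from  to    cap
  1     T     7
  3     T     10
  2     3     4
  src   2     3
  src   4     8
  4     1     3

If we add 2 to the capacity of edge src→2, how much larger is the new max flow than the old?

1

Original max flow = 6.
After raising cap(src→2), augmenting paths through that edge carry 1 more unit.
New max flow = 7. Increase = 1.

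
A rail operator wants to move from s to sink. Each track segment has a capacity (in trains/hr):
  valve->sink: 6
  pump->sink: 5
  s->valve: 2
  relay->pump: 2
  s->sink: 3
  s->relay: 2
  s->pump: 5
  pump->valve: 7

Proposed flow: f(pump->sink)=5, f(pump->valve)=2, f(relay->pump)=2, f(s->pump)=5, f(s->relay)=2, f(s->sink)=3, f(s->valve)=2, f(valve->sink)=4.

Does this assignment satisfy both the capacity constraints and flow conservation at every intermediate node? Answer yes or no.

Yes

Every edge has 0 ≤ f(e) ≤ cap(e).
At each intermediate node, inflow equals outflow.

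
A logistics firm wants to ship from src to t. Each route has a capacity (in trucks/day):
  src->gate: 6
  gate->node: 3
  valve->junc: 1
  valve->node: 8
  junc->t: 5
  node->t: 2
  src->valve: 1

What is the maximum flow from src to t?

Augment src->gate->node->t: bottleneck 2. Total 2.
Augment src->valve->junc->t: bottleneck 1. Total 3.
No augmenting path remains in the residual graph.

3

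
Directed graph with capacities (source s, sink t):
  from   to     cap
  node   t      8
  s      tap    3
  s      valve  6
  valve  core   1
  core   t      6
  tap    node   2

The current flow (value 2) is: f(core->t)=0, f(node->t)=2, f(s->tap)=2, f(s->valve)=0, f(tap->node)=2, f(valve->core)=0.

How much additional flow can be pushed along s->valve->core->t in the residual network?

Residual capacities along the path: s->valve: 6, valve->core: 1, core->t: 6.
Minimum is 1.

1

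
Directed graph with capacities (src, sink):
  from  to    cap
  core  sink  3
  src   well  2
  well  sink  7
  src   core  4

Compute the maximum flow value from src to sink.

5

Augment src→core→sink: bottleneck 3. Total 3.
Augment src→well→sink: bottleneck 2. Total 5.
No augmenting path remains in the residual graph.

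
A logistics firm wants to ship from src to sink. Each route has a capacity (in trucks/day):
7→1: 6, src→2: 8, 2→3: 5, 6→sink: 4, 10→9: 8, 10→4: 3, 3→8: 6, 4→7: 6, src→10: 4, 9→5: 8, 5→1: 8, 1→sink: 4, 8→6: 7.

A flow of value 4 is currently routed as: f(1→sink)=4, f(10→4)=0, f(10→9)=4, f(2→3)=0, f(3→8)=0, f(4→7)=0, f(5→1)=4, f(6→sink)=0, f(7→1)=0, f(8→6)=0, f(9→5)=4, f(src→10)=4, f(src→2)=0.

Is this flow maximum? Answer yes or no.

No

Residual path src→2→3→8→6→sink has bottleneck 4 > 0.
Pushing 4 along it raises the flow to 8, so the given flow is not maximum.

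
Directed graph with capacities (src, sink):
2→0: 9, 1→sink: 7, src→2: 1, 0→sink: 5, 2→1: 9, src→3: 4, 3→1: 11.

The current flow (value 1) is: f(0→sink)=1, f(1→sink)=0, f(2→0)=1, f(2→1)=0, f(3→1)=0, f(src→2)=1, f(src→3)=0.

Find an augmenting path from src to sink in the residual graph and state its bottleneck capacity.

Residual along src→3→1→sink: src→3: 4, 3→1: 11, 1→sink: 7.
Bottleneck = min = 4.

src→3→1→sink, bottleneck 4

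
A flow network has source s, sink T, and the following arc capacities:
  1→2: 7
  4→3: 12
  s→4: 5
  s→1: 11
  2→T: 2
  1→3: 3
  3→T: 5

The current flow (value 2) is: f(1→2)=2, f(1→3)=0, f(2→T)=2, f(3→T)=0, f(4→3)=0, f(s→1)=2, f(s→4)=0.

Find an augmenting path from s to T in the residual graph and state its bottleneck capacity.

s→1→3→T, bottleneck 3

Residual along s→1→3→T: s→1: 9, 1→3: 3, 3→T: 5.
Bottleneck = min = 3.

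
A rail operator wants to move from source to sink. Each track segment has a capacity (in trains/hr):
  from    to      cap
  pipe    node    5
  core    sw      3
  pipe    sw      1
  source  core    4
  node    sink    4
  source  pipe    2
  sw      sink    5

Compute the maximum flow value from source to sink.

Augment source->pipe->node->sink: bottleneck 2. Total 2.
Augment source->core->sw->sink: bottleneck 3. Total 5.
No augmenting path remains in the residual graph.

5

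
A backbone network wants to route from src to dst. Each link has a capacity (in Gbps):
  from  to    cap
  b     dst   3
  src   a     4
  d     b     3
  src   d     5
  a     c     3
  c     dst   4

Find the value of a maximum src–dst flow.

Augment src→a→c→dst: bottleneck 3. Total 3.
Augment src→d→b→dst: bottleneck 3. Total 6.
No augmenting path remains in the residual graph.

6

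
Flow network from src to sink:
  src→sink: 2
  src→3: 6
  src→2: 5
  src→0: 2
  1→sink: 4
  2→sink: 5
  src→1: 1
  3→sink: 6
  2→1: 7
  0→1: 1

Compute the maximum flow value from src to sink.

Augment src→sink: bottleneck 2. Total 2.
Augment src→2→sink: bottleneck 5. Total 7.
Augment src→3→sink: bottleneck 6. Total 13.
Augment src→1→sink: bottleneck 1. Total 14.
Augment src→0→1→sink: bottleneck 1. Total 15.
No augmenting path remains in the residual graph.

15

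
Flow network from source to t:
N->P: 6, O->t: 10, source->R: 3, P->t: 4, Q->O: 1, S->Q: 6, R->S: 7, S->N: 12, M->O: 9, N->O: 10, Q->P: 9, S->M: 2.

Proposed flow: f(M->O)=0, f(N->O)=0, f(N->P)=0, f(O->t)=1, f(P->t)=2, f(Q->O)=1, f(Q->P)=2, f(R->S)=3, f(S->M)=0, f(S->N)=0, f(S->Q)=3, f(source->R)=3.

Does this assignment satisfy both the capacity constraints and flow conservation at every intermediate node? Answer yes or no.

Every edge has 0 ≤ f(e) ≤ cap(e).
At each intermediate node, inflow equals outflow.

Yes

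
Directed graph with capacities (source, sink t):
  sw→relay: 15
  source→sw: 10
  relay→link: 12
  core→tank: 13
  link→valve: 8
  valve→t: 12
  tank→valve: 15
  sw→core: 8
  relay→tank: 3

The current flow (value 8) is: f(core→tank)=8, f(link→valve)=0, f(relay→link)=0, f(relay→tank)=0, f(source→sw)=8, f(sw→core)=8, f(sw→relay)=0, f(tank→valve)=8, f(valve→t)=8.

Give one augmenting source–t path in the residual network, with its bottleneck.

Residual along source→sw→relay→link→valve→t: source→sw: 2, sw→relay: 15, relay→link: 12, link→valve: 8, valve→t: 4.
Bottleneck = min = 2.

source→sw→relay→link→valve→t, bottleneck 2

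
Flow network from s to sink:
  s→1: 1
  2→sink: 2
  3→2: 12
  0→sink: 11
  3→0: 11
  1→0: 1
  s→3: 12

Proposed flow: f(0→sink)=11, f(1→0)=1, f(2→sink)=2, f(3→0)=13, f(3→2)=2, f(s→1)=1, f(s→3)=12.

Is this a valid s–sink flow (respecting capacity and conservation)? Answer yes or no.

Capacity violated on 3→0: flow 13 > capacity 11.

No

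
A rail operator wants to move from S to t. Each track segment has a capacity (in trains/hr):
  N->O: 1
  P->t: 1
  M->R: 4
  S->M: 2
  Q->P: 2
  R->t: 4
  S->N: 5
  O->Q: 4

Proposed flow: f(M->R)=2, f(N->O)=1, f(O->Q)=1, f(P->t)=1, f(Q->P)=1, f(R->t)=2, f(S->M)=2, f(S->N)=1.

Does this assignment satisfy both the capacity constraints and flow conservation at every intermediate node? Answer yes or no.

Yes

Every edge has 0 ≤ f(e) ≤ cap(e).
At each intermediate node, inflow equals outflow.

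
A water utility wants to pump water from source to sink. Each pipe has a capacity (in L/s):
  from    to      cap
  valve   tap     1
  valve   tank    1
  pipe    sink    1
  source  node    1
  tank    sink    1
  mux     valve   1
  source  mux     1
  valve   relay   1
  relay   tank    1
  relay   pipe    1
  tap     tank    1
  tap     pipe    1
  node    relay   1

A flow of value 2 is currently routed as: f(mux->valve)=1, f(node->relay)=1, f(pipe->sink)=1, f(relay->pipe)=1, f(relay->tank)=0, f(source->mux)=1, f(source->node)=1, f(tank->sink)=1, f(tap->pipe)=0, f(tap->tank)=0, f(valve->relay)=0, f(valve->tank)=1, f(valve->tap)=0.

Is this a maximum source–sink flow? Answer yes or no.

Yes

Residual reachable from source: {source}; sink is not reachable.
Saturated cut: source->mux, source->node with total capacity 2 = current flow value. Flow is maximum.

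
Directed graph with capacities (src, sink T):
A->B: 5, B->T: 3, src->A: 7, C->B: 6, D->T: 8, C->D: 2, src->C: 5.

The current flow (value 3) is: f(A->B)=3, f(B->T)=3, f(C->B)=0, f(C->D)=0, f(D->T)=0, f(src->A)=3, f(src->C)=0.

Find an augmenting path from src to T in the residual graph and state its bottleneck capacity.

Residual along src->C->D->T: src->C: 5, C->D: 2, D->T: 8.
Bottleneck = min = 2.

src->C->D->T, bottleneck 2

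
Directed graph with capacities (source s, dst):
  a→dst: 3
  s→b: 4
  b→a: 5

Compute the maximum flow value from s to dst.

Augment s→b→a→dst: bottleneck 3. Total 3.
No augmenting path remains in the residual graph.

3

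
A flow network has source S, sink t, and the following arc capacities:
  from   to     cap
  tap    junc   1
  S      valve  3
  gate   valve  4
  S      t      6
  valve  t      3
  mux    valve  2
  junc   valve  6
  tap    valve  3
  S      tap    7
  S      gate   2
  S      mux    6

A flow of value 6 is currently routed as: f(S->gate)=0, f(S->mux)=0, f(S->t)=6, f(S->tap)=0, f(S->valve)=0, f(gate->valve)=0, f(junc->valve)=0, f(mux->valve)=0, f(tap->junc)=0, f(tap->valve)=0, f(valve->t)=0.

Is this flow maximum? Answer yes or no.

No

Residual path S->valve->t has bottleneck 3 > 0.
Pushing 3 along it raises the flow to 9, so the given flow is not maximum.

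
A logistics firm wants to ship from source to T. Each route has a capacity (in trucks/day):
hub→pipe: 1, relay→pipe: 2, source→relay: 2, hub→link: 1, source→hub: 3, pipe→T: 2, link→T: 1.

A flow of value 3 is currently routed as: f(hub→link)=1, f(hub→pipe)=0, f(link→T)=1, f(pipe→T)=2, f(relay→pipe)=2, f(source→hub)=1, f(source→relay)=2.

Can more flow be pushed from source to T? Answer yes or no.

No

Residual reachable from source: {hub, pipe, relay, source}; T is not reachable.
Saturated cut: hub→link, pipe→T with total capacity 3 = current flow value. Flow is maximum.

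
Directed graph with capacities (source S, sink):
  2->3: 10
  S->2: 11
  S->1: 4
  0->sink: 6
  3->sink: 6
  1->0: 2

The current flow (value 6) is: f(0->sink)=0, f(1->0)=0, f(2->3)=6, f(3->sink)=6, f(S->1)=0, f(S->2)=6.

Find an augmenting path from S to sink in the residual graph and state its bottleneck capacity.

Residual along S->1->0->sink: S->1: 4, 1->0: 2, 0->sink: 6.
Bottleneck = min = 2.

S->1->0->sink, bottleneck 2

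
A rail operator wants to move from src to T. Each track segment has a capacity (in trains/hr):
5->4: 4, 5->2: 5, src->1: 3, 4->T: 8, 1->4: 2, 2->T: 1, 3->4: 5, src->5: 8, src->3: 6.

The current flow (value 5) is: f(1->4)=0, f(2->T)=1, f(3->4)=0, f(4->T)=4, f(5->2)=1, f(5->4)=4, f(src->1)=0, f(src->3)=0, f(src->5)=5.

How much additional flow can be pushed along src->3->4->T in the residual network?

Residual capacities along the path: src->3: 6, 3->4: 5, 4->T: 4.
Minimum is 4.

4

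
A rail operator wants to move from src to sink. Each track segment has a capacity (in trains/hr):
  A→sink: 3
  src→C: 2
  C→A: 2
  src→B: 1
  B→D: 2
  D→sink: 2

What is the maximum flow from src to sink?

3

Augment src→C→A→sink: bottleneck 2. Total 2.
Augment src→B→D→sink: bottleneck 1. Total 3.
No augmenting path remains in the residual graph.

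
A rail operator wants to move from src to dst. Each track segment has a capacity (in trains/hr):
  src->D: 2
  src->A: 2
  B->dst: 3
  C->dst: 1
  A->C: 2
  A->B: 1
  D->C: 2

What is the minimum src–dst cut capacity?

Max flow = 2 (via 2 augmenting paths).
In the residual at optimum, the set reachable from src is {A, C, D, src}.
Cut edges: A->B (cap 1), C->dst (cap 1). Sum = 2.

2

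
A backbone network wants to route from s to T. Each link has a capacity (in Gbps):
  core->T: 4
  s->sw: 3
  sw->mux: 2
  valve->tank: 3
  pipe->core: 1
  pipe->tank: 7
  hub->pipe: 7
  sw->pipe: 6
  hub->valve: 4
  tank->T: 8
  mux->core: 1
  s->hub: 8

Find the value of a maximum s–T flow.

10

Augment s->hub->valve->tank->T: bottleneck 3. Total 3.
Augment s->hub->pipe->tank->T: bottleneck 5. Total 8.
Augment s->sw->pipe->core->T: bottleneck 1. Total 9.
Augment s->sw->mux->core->T: bottleneck 1. Total 10.
No augmenting path remains in the residual graph.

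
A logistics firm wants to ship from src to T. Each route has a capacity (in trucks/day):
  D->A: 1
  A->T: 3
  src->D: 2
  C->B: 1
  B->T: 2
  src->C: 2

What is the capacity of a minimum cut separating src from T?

2

Max flow = 2 (via 2 augmenting paths).
In the residual at optimum, the set reachable from src is {C, D, src}.
Cut edges: C->B (cap 1), D->A (cap 1). Sum = 2.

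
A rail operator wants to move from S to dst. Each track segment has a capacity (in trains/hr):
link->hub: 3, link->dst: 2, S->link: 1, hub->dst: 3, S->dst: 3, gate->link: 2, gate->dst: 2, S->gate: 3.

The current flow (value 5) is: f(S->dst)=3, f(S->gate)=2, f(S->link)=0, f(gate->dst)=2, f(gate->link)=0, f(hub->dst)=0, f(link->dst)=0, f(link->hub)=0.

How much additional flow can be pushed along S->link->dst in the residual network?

Residual capacities along the path: S->link: 1, link->dst: 2.
Minimum is 1.

1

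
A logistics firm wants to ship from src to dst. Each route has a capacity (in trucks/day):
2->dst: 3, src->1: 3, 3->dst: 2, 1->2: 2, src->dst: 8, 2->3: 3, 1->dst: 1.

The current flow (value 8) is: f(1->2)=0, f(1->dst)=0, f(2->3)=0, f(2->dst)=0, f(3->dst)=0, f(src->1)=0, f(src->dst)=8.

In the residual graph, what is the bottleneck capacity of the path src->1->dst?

Residual capacities along the path: src->1: 3, 1->dst: 1.
Minimum is 1.

1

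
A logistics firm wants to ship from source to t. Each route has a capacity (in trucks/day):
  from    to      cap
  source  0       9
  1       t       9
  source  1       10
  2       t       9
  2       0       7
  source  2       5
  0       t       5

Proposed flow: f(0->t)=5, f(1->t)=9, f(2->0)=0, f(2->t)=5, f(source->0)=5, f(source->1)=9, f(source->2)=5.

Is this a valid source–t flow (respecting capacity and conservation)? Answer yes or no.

Yes

Every edge has 0 ≤ f(e) ≤ cap(e).
At each intermediate node, inflow equals outflow.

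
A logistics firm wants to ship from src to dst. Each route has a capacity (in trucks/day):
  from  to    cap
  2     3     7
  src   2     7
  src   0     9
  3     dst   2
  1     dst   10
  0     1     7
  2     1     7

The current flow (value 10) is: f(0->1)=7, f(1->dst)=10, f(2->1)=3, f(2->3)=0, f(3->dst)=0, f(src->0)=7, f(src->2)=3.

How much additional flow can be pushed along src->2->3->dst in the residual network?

2

Residual capacities along the path: src->2: 4, 2->3: 7, 3->dst: 2.
Minimum is 2.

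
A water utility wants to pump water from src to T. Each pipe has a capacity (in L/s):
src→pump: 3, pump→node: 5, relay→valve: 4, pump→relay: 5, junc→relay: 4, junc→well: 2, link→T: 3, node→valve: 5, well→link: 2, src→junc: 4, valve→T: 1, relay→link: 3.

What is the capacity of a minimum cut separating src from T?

4

Max flow = 4 (via 3 augmenting paths).
In the residual at optimum, the set reachable from src is {junc, link, node, pump, relay, src, valve, well}.
Cut edges: valve→T (cap 1), link→T (cap 3). Sum = 4.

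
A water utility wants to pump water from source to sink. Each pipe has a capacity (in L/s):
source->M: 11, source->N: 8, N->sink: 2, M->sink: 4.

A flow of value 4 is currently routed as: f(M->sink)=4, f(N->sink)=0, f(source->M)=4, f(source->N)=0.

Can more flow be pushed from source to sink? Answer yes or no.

Yes

Residual path source->N->sink has bottleneck 2 > 0.
Pushing 2 along it raises the flow to 6, so the given flow is not maximum.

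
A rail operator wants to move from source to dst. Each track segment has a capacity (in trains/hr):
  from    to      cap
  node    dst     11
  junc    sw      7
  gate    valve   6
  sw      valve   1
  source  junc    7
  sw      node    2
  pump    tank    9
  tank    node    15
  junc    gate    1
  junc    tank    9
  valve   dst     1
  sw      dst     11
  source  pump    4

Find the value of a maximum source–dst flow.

11

Augment source→junc→sw→dst: bottleneck 7. Total 7.
Augment source→pump→tank→node→dst: bottleneck 4. Total 11.
No augmenting path remains in the residual graph.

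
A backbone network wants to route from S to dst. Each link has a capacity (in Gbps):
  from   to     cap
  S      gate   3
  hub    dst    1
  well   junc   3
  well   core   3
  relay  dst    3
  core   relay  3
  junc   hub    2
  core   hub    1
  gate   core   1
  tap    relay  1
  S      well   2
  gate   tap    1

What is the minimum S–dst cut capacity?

4

Max flow = 4 (via 4 augmenting paths).
In the residual at optimum, the set reachable from S is {S, gate}.
Cut edges: S->well (cap 2), gate->tap (cap 1), gate->core (cap 1). Sum = 4.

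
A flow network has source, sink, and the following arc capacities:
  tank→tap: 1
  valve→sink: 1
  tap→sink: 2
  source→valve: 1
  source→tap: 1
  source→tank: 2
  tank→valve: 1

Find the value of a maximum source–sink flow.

Augment source→valve→sink: bottleneck 1. Total 1.
Augment source→tap→sink: bottleneck 1. Total 2.
Augment source→tank→tap→sink: bottleneck 1. Total 3.
No augmenting path remains in the residual graph.

3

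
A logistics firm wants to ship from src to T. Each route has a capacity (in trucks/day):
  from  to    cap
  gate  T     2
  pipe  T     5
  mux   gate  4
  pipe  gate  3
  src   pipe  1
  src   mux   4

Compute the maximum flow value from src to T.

3

Augment src→pipe→T: bottleneck 1. Total 1.
Augment src→mux→gate→T: bottleneck 2. Total 3.
No augmenting path remains in the residual graph.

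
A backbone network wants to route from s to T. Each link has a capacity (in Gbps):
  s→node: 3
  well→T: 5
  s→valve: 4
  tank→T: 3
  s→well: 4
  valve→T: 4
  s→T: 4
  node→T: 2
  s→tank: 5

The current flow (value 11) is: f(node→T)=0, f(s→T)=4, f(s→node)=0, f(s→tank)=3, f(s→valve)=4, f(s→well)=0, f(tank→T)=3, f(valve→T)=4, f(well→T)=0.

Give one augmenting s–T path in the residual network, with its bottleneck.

s→node→T, bottleneck 2

Residual along s→node→T: s→node: 3, node→T: 2.
Bottleneck = min = 2.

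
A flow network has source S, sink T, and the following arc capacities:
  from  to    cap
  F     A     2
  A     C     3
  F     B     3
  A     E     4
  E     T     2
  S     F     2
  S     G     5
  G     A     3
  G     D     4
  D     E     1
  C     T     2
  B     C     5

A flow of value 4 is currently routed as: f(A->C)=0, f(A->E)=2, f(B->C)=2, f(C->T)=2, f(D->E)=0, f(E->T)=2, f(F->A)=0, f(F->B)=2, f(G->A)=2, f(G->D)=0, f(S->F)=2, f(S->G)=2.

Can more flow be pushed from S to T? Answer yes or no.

No

Residual reachable from S: {A, B, C, D, E, F, G, S}; T is not reachable.
Saturated cut: C->T, E->T with total capacity 4 = current flow value. Flow is maximum.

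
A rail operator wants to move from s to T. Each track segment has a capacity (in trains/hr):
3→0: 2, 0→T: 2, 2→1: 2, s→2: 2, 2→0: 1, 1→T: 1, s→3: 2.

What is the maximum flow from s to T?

Augment s→3→0→T: bottleneck 2. Total 2.
Augment s→2→1→T: bottleneck 1. Total 3.
No augmenting path remains in the residual graph.

3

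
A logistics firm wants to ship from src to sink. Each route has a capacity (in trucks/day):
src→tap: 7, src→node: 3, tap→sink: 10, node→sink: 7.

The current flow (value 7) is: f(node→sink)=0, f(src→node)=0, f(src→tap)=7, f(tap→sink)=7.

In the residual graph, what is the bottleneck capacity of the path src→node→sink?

3

Residual capacities along the path: src→node: 3, node→sink: 7.
Minimum is 3.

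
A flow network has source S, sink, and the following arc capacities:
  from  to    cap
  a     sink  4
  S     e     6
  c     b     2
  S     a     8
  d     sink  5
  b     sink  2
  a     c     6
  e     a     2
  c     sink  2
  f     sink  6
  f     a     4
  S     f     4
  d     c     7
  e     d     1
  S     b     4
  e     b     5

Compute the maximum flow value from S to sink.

Augment S→f→sink: bottleneck 4. Total 4.
Augment S→a→sink: bottleneck 4. Total 8.
Augment S→b→sink: bottleneck 2. Total 10.
Augment S→e→d→sink: bottleneck 1. Total 11.
Augment S→a→c→sink: bottleneck 2. Total 13.
No augmenting path remains in the residual graph.

13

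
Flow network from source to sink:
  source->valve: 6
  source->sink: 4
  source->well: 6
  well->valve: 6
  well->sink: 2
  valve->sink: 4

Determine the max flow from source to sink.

Augment source->sink: bottleneck 4. Total 4.
Augment source->well->sink: bottleneck 2. Total 6.
Augment source->valve->sink: bottleneck 4. Total 10.
No augmenting path remains in the residual graph.

10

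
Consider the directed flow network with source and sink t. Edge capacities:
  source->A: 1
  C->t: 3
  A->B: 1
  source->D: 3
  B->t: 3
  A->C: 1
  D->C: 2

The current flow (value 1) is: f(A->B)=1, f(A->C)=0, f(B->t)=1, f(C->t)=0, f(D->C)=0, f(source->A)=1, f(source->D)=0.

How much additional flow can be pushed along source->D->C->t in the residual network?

2

Residual capacities along the path: source->D: 3, D->C: 2, C->t: 3.
Minimum is 2.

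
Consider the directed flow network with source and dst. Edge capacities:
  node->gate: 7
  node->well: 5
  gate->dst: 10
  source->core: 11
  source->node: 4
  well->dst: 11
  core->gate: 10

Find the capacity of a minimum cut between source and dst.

Max flow = 14 (via 2 augmenting paths).
In the residual at optimum, the set reachable from source is {core, source}.
Cut edges: source->node (cap 4), core->gate (cap 10). Sum = 14.

14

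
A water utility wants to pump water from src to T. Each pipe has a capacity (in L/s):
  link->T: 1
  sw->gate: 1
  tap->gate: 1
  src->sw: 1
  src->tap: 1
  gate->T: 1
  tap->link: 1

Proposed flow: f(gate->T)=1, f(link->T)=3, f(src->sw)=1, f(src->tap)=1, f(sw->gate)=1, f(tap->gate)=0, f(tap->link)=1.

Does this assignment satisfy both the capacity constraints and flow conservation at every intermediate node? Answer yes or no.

No

Capacity violated on link->T: flow 3 > capacity 1.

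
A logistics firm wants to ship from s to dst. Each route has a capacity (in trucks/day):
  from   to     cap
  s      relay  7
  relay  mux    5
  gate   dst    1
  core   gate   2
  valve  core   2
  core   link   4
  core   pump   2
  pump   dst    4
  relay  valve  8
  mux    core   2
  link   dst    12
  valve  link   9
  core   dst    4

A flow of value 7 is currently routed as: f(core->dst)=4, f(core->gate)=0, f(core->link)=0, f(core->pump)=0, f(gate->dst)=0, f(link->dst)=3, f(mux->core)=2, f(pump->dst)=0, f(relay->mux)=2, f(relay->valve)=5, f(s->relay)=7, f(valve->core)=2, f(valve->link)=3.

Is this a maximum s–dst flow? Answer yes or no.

Residual reachable from s: {s}; dst is not reachable.
Saturated cut: s->relay with total capacity 7 = current flow value. Flow is maximum.

Yes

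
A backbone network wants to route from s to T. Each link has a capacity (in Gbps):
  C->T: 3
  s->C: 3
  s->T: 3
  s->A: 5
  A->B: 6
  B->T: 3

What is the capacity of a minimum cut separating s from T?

9

Max flow = 9 (via 3 augmenting paths).
In the residual at optimum, the set reachable from s is {A, B, s}.
Cut edges: s->C (cap 3), s->T (cap 3), B->T (cap 3). Sum = 9.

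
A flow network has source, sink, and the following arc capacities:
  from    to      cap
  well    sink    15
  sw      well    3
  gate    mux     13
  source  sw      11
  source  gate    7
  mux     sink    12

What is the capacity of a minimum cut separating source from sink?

Max flow = 10 (via 2 augmenting paths).
In the residual at optimum, the set reachable from source is {source, sw}.
Cut edges: sw→well (cap 3), source→gate (cap 7). Sum = 10.

10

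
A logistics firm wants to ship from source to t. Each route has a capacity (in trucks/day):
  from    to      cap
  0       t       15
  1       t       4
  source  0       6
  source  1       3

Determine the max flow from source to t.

9

Augment source->0->t: bottleneck 6. Total 6.
Augment source->1->t: bottleneck 3. Total 9.
No augmenting path remains in the residual graph.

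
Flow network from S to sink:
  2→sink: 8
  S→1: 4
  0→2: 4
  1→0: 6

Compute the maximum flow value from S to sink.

4

Augment S→1→0→2→sink: bottleneck 4. Total 4.
No augmenting path remains in the residual graph.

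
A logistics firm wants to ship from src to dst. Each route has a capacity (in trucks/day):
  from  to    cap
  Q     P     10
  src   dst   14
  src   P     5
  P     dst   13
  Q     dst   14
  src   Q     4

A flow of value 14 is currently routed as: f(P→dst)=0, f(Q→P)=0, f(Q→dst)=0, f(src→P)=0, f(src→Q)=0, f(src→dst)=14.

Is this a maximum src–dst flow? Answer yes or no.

No

Residual path src→Q→dst has bottleneck 4 > 0.
Pushing 4 along it raises the flow to 18, so the given flow is not maximum.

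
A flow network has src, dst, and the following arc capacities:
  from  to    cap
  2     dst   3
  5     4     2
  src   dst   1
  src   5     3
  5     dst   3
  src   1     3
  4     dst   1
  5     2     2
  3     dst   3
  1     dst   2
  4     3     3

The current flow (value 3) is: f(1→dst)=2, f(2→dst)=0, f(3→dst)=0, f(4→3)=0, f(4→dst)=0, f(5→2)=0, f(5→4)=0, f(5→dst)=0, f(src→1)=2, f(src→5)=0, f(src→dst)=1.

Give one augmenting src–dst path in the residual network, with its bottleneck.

Residual along src→5→dst: src→5: 3, 5→dst: 3.
Bottleneck = min = 3.

src→5→dst, bottleneck 3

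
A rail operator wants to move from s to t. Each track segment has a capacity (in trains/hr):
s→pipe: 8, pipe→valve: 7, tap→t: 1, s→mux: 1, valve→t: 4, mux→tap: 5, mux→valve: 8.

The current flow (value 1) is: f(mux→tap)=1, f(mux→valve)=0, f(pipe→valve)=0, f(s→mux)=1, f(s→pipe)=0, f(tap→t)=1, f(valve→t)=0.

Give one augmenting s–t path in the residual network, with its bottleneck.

Residual along s→pipe→valve→t: s→pipe: 8, pipe→valve: 7, valve→t: 4.
Bottleneck = min = 4.

s→pipe→valve→t, bottleneck 4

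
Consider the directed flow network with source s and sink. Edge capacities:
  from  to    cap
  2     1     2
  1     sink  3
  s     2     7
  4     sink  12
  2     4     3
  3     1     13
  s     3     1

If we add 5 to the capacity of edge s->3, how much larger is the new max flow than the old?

0

Original max flow = 6.
Even with extra capacity on s->3, another cut of capacity 6 remains binding.
New max flow = 6. Increase = 0.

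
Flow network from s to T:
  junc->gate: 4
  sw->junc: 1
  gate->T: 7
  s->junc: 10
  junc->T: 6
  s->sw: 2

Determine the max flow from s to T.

10

Augment s->junc->T: bottleneck 6. Total 6.
Augment s->junc->gate->T: bottleneck 4. Total 10.
No augmenting path remains in the residual graph.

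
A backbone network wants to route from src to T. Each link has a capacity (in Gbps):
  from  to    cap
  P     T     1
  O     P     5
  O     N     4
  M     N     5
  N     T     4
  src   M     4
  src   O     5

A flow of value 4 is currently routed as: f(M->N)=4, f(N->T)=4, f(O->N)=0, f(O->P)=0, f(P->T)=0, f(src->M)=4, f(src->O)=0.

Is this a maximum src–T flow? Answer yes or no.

No

Residual path src->O->P->T has bottleneck 1 > 0.
Pushing 1 along it raises the flow to 5, so the given flow is not maximum.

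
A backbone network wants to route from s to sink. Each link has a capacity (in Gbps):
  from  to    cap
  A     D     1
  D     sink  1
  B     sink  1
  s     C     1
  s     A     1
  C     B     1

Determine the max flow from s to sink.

2

Augment s->A->D->sink: bottleneck 1. Total 1.
Augment s->C->B->sink: bottleneck 1. Total 2.
No augmenting path remains in the residual graph.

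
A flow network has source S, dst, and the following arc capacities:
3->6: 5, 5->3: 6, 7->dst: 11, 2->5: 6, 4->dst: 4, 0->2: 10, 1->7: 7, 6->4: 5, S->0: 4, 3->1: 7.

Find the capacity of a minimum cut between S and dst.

Max flow = 4 (via 1 augmenting path).
In the residual at optimum, the set reachable from S is {S}.
Cut edges: S->0 (cap 4). Sum = 4.

4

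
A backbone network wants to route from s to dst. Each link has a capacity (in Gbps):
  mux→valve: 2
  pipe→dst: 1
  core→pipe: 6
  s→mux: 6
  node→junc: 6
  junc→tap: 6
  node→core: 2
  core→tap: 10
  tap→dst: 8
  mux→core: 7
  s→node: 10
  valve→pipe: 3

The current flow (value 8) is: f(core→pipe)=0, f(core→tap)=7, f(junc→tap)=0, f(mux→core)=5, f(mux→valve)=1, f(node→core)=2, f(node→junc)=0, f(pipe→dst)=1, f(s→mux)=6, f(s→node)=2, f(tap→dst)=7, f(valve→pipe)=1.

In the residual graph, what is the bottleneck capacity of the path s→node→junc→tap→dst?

1

Residual capacities along the path: s→node: 8, node→junc: 6, junc→tap: 6, tap→dst: 1.
Minimum is 1.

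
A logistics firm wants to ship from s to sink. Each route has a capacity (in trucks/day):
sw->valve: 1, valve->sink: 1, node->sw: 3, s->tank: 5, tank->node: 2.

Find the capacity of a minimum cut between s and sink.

1

Max flow = 1 (via 1 augmenting path).
In the residual at optimum, the set reachable from s is {node, s, sw, tank}.
Cut edges: sw->valve (cap 1). Sum = 1.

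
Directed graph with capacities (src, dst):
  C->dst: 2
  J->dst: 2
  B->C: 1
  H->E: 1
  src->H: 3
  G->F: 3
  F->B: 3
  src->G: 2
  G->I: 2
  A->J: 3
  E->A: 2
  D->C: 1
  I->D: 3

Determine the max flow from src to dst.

Augment src->G->I->D->C->dst: bottleneck 1. Total 1.
Augment src->G->F->B->C->dst: bottleneck 1. Total 2.
Augment src->H->E->A->J->dst: bottleneck 1. Total 3.
No augmenting path remains in the residual graph.

3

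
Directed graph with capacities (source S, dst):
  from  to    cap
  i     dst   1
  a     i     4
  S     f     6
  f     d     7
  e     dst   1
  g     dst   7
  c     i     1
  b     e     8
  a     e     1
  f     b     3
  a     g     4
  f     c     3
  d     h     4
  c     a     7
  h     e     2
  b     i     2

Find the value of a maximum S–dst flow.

5

Augment S→f→c→i→dst: bottleneck 1. Total 1.
Augment S→f→b→e→dst: bottleneck 1. Total 2.
Augment S→f→c→a→g→dst: bottleneck 2. Total 4.
Augment S→f→b→i→c→a→g→dst: bottleneck 1. Total 5.
No augmenting path remains in the residual graph.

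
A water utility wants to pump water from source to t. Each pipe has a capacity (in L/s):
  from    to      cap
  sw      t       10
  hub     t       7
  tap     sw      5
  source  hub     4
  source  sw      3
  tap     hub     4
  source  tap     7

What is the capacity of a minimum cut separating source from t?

14

Max flow = 14 (via 4 augmenting paths).
In the residual at optimum, the set reachable from source is {source}.
Cut edges: source->tap (cap 7), source->sw (cap 3), source->hub (cap 4). Sum = 14.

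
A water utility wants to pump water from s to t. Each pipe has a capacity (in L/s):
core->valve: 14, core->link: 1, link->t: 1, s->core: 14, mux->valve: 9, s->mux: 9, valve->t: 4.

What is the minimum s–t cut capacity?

Max flow = 5 (via 2 augmenting paths).
In the residual at optimum, the set reachable from s is {core, mux, s, valve}.
Cut edges: core->link (cap 1), valve->t (cap 4). Sum = 5.

5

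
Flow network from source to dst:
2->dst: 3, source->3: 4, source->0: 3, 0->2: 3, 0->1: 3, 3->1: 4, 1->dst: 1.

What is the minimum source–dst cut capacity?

Max flow = 4 (via 2 augmenting paths).
In the residual at optimum, the set reachable from source is {1, 3, source}.
Cut edges: source->0 (cap 3), 1->dst (cap 1). Sum = 4.

4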